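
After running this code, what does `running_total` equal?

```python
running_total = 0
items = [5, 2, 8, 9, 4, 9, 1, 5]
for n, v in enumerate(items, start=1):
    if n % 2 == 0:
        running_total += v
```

Let's trace through this code step by step.

Initialize: running_total = 0
Initialize: items = [5, 2, 8, 9, 4, 9, 1, 5]
Entering loop: for n, v in enumerate(items, start=1):

After execution: running_total = 25
25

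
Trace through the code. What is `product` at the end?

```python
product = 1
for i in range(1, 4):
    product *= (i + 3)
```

Let's trace through this code step by step.

Initialize: product = 1
Entering loop: for i in range(1, 4):

After execution: product = 120
120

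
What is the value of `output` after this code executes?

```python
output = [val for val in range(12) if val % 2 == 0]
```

Let's trace through this code step by step.

Initialize: output = [val for val in range(12) if val % 2 == 0]

After execution: output = [0, 2, 4, 6, 8, 10]
[0, 2, 4, 6, 8, 10]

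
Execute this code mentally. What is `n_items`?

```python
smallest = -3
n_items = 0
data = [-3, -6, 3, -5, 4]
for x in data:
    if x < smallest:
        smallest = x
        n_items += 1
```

Let's trace through this code step by step.

Initialize: smallest = -3
Initialize: n_items = 0
Initialize: data = [-3, -6, 3, -5, 4]
Entering loop: for x in data:

After execution: n_items = 1
1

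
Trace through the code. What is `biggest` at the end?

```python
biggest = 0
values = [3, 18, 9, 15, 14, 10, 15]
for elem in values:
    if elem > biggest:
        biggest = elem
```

Let's trace through this code step by step.

Initialize: biggest = 0
Initialize: values = [3, 18, 9, 15, 14, 10, 15]
Entering loop: for elem in values:

After execution: biggest = 18
18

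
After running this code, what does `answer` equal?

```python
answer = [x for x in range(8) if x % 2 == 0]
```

Let's trace through this code step by step.

Initialize: answer = [x for x in range(8) if x % 2 == 0]

After execution: answer = [0, 2, 4, 6]
[0, 2, 4, 6]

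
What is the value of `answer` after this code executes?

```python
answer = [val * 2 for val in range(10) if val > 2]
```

Let's trace through this code step by step.

Initialize: answer = [val * 2 for val in range(10) if val > 2]

After execution: answer = [6, 8, 10, 12, 14, 16, 18]
[6, 8, 10, 12, 14, 16, 18]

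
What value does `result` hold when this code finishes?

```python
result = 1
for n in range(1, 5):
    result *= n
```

Let's trace through this code step by step.

Initialize: result = 1
Entering loop: for n in range(1, 5):

After execution: result = 24
24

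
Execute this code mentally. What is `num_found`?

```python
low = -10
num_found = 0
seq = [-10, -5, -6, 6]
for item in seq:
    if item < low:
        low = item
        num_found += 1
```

Let's trace through this code step by step.

Initialize: low = -10
Initialize: num_found = 0
Initialize: seq = [-10, -5, -6, 6]
Entering loop: for item in seq:

After execution: num_found = 0
0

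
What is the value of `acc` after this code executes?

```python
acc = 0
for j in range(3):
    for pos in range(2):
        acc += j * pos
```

Let's trace through this code step by step.

Initialize: acc = 0
Entering loop: for j in range(3):

After execution: acc = 3
3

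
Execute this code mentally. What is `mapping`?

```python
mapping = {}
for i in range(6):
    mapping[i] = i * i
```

Let's trace through this code step by step.

Initialize: mapping = {}
Entering loop: for i in range(6):

After execution: mapping = {0: 0, 1: 1, 2: 4, 3: 9, 4: 16, 5: 25}
{0: 0, 1: 1, 2: 4, 3: 9, 4: 16, 5: 25}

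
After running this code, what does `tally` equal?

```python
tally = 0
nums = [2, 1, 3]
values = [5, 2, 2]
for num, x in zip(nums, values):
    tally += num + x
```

Let's trace through this code step by step.

Initialize: tally = 0
Initialize: nums = [2, 1, 3]
Initialize: values = [5, 2, 2]
Entering loop: for num, x in zip(nums, values):

After execution: tally = 15
15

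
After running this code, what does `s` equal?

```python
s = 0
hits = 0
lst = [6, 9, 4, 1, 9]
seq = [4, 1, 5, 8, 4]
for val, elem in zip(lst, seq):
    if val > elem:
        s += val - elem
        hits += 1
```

Let's trace through this code step by step.

Initialize: s = 0
Initialize: hits = 0
Initialize: lst = [6, 9, 4, 1, 9]
Initialize: seq = [4, 1, 5, 8, 4]
Entering loop: for val, elem in zip(lst, seq):

After execution: s = 15
15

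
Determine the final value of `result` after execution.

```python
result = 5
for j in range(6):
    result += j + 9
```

Let's trace through this code step by step.

Initialize: result = 5
Entering loop: for j in range(6):

After execution: result = 74
74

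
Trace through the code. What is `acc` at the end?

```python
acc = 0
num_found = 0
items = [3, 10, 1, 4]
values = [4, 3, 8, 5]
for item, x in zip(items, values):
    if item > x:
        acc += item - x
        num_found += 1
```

Let's trace through this code step by step.

Initialize: acc = 0
Initialize: num_found = 0
Initialize: items = [3, 10, 1, 4]
Initialize: values = [4, 3, 8, 5]
Entering loop: for item, x in zip(items, values):

After execution: acc = 7
7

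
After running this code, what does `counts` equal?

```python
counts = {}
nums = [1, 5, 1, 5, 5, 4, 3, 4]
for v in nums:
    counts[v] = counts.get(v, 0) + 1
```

Let's trace through this code step by step.

Initialize: counts = {}
Initialize: nums = [1, 5, 1, 5, 5, 4, 3, 4]
Entering loop: for v in nums:

After execution: counts = {1: 2, 5: 3, 4: 2, 3: 1}
{1: 2, 5: 3, 4: 2, 3: 1}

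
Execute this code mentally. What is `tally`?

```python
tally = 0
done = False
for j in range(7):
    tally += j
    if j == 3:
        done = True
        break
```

Let's trace through this code step by step.

Initialize: tally = 0
Initialize: done = False
Entering loop: for j in range(7):

After execution: tally = 6
6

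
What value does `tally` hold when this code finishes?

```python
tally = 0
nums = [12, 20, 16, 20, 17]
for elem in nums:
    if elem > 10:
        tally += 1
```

Let's trace through this code step by step.

Initialize: tally = 0
Initialize: nums = [12, 20, 16, 20, 17]
Entering loop: for elem in nums:

After execution: tally = 5
5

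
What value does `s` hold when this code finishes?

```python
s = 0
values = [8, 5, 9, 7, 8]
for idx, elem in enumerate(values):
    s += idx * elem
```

Let's trace through this code step by step.

Initialize: s = 0
Initialize: values = [8, 5, 9, 7, 8]
Entering loop: for idx, elem in enumerate(values):

After execution: s = 76
76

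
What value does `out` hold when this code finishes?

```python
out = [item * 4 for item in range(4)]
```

Let's trace through this code step by step.

Initialize: out = [item * 4 for item in range(4)]

After execution: out = [0, 4, 8, 12]
[0, 4, 8, 12]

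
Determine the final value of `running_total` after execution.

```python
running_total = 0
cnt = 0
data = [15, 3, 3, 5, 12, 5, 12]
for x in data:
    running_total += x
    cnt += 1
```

Let's trace through this code step by step.

Initialize: running_total = 0
Initialize: cnt = 0
Initialize: data = [15, 3, 3, 5, 12, 5, 12]
Entering loop: for x in data:

After execution: running_total = 55
55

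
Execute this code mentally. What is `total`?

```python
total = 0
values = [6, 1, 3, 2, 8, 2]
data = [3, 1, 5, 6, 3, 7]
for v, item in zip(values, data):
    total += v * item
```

Let's trace through this code step by step.

Initialize: total = 0
Initialize: values = [6, 1, 3, 2, 8, 2]
Initialize: data = [3, 1, 5, 6, 3, 7]
Entering loop: for v, item in zip(values, data):

After execution: total = 84
84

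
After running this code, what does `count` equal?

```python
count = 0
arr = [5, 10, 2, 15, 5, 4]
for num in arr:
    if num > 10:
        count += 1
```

Let's trace through this code step by step.

Initialize: count = 0
Initialize: arr = [5, 10, 2, 15, 5, 4]
Entering loop: for num in arr:

After execution: count = 1
1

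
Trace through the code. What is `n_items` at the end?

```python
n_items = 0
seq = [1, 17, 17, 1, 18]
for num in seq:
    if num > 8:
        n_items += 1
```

Let's trace through this code step by step.

Initialize: n_items = 0
Initialize: seq = [1, 17, 17, 1, 18]
Entering loop: for num in seq:

After execution: n_items = 3
3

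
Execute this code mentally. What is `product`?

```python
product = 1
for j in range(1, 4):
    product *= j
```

Let's trace through this code step by step.

Initialize: product = 1
Entering loop: for j in range(1, 4):

After execution: product = 6
6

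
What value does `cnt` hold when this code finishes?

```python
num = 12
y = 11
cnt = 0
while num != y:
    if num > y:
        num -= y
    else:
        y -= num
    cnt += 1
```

Let's trace through this code step by step.

Initialize: num = 12
Initialize: y = 11
Initialize: cnt = 0
Entering loop: while num != y:

After execution: cnt = 11
11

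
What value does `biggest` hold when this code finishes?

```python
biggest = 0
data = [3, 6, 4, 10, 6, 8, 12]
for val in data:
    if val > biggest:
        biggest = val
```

Let's trace through this code step by step.

Initialize: biggest = 0
Initialize: data = [3, 6, 4, 10, 6, 8, 12]
Entering loop: for val in data:

After execution: biggest = 12
12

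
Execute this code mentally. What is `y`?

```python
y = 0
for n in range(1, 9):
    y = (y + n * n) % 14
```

Let's trace through this code step by step.

Initialize: y = 0
Entering loop: for n in range(1, 9):

After execution: y = 8
8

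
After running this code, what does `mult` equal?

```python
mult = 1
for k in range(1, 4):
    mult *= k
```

Let's trace through this code step by step.

Initialize: mult = 1
Entering loop: for k in range(1, 4):

After execution: mult = 6
6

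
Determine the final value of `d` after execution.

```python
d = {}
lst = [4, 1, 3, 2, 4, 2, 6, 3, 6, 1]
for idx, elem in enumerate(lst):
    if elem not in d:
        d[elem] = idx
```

Let's trace through this code step by step.

Initialize: d = {}
Initialize: lst = [4, 1, 3, 2, 4, 2, 6, 3, 6, 1]
Entering loop: for idx, elem in enumerate(lst):

After execution: d = {4: 0, 1: 1, 3: 2, 2: 3, 6: 6}
{4: 0, 1: 1, 3: 2, 2: 3, 6: 6}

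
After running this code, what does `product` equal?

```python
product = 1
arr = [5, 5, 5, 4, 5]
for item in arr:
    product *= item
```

Let's trace through this code step by step.

Initialize: product = 1
Initialize: arr = [5, 5, 5, 4, 5]
Entering loop: for item in arr:

After execution: product = 2500
2500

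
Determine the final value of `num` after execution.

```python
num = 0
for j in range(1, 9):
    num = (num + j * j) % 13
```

Let's trace through this code step by step.

Initialize: num = 0
Entering loop: for j in range(1, 9):

After execution: num = 9
9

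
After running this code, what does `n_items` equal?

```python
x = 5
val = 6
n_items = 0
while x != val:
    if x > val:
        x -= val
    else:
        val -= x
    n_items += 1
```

Let's trace through this code step by step.

Initialize: x = 5
Initialize: val = 6
Initialize: n_items = 0
Entering loop: while x != val:

After execution: n_items = 5
5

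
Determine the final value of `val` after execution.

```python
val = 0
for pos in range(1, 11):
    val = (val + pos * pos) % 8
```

Let's trace through this code step by step.

Initialize: val = 0
Entering loop: for pos in range(1, 11):

After execution: val = 1
1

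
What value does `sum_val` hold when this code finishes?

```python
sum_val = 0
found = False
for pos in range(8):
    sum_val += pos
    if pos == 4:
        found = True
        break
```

Let's trace through this code step by step.

Initialize: sum_val = 0
Initialize: found = False
Entering loop: for pos in range(8):

After execution: sum_val = 10
10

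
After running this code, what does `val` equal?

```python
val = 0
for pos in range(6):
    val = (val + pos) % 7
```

Let's trace through this code step by step.

Initialize: val = 0
Entering loop: for pos in range(6):

After execution: val = 1
1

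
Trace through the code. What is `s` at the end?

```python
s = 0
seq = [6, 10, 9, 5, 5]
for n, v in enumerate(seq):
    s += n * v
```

Let's trace through this code step by step.

Initialize: s = 0
Initialize: seq = [6, 10, 9, 5, 5]
Entering loop: for n, v in enumerate(seq):

After execution: s = 63
63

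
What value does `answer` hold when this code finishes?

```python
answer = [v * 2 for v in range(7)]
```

Let's trace through this code step by step.

Initialize: answer = [v * 2 for v in range(7)]

After execution: answer = [0, 2, 4, 6, 8, 10, 12]
[0, 2, 4, 6, 8, 10, 12]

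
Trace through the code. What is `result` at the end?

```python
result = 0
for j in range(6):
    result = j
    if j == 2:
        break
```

Let's trace through this code step by step.

Initialize: result = 0
Entering loop: for j in range(6):

After execution: result = 2
2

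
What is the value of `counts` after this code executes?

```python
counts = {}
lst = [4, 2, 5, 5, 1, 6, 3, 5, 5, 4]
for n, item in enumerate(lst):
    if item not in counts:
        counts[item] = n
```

Let's trace through this code step by step.

Initialize: counts = {}
Initialize: lst = [4, 2, 5, 5, 1, 6, 3, 5, 5, 4]
Entering loop: for n, item in enumerate(lst):

After execution: counts = {4: 0, 2: 1, 5: 2, 1: 4, 6: 5, 3: 6}
{4: 0, 2: 1, 5: 2, 1: 4, 6: 5, 3: 6}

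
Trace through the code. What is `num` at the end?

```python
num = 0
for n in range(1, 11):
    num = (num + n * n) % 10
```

Let's trace through this code step by step.

Initialize: num = 0
Entering loop: for n in range(1, 11):

After execution: num = 5
5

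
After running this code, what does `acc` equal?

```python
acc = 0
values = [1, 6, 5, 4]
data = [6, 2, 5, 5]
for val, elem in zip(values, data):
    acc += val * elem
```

Let's trace through this code step by step.

Initialize: acc = 0
Initialize: values = [1, 6, 5, 4]
Initialize: data = [6, 2, 5, 5]
Entering loop: for val, elem in zip(values, data):

After execution: acc = 63
63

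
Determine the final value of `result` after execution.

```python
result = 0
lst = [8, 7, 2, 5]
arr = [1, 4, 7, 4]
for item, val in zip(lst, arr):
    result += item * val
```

Let's trace through this code step by step.

Initialize: result = 0
Initialize: lst = [8, 7, 2, 5]
Initialize: arr = [1, 4, 7, 4]
Entering loop: for item, val in zip(lst, arr):

After execution: result = 70
70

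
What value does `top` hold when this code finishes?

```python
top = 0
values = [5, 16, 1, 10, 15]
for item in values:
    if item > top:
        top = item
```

Let's trace through this code step by step.

Initialize: top = 0
Initialize: values = [5, 16, 1, 10, 15]
Entering loop: for item in values:

After execution: top = 16
16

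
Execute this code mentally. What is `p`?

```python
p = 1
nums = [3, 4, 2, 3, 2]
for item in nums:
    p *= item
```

Let's trace through this code step by step.

Initialize: p = 1
Initialize: nums = [3, 4, 2, 3, 2]
Entering loop: for item in nums:

After execution: p = 144
144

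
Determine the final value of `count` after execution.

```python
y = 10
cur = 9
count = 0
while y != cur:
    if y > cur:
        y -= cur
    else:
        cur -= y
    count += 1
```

Let's trace through this code step by step.

Initialize: y = 10
Initialize: cur = 9
Initialize: count = 0
Entering loop: while y != cur:

After execution: count = 9
9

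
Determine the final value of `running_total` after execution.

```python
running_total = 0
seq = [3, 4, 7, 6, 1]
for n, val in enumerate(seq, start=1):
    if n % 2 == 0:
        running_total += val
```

Let's trace through this code step by step.

Initialize: running_total = 0
Initialize: seq = [3, 4, 7, 6, 1]
Entering loop: for n, val in enumerate(seq, start=1):

After execution: running_total = 10
10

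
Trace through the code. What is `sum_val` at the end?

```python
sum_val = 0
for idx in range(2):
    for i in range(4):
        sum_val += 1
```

Let's trace through this code step by step.

Initialize: sum_val = 0
Entering loop: for idx in range(2):

After execution: sum_val = 8
8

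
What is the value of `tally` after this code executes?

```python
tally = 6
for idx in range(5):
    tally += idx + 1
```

Let's trace through this code step by step.

Initialize: tally = 6
Entering loop: for idx in range(5):

After execution: tally = 21
21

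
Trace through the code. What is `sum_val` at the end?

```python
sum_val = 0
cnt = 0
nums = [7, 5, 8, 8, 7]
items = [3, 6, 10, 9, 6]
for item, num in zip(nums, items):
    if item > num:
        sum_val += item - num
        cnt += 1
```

Let's trace through this code step by step.

Initialize: sum_val = 0
Initialize: cnt = 0
Initialize: nums = [7, 5, 8, 8, 7]
Initialize: items = [3, 6, 10, 9, 6]
Entering loop: for item, num in zip(nums, items):

After execution: sum_val = 5
5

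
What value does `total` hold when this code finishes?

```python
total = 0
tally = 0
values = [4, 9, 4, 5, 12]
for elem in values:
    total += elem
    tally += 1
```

Let's trace through this code step by step.

Initialize: total = 0
Initialize: tally = 0
Initialize: values = [4, 9, 4, 5, 12]
Entering loop: for elem in values:

After execution: total = 34
34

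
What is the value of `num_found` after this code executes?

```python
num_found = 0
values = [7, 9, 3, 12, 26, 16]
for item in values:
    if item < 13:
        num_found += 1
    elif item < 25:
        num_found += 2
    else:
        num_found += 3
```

Let's trace through this code step by step.

Initialize: num_found = 0
Initialize: values = [7, 9, 3, 12, 26, 16]
Entering loop: for item in values:

After execution: num_found = 9
9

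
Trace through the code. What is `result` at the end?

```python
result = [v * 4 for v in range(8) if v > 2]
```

Let's trace through this code step by step.

Initialize: result = [v * 4 for v in range(8) if v > 2]

After execution: result = [12, 16, 20, 24, 28]
[12, 16, 20, 24, 28]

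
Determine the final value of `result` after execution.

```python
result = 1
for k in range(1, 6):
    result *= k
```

Let's trace through this code step by step.

Initialize: result = 1
Entering loop: for k in range(1, 6):

After execution: result = 120
120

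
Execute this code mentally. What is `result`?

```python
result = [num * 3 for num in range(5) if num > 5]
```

Let's trace through this code step by step.

Initialize: result = [num * 3 for num in range(5) if num > 5]

After execution: result = []
[]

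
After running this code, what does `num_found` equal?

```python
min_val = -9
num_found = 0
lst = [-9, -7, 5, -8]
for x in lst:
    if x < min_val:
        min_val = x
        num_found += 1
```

Let's trace through this code step by step.

Initialize: min_val = -9
Initialize: num_found = 0
Initialize: lst = [-9, -7, 5, -8]
Entering loop: for x in lst:

After execution: num_found = 0
0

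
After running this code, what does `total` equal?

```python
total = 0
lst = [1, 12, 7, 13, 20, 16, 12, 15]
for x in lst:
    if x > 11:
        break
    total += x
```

Let's trace through this code step by step.

Initialize: total = 0
Initialize: lst = [1, 12, 7, 13, 20, 16, 12, 15]
Entering loop: for x in lst:

After execution: total = 1
1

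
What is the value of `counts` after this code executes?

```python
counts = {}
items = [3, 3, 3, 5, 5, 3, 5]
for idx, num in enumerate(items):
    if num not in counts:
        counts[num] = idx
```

Let's trace through this code step by step.

Initialize: counts = {}
Initialize: items = [3, 3, 3, 5, 5, 3, 5]
Entering loop: for idx, num in enumerate(items):

After execution: counts = {3: 0, 5: 3}
{3: 0, 5: 3}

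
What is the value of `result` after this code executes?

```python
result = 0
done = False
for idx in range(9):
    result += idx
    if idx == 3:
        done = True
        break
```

Let's trace through this code step by step.

Initialize: result = 0
Initialize: done = False
Entering loop: for idx in range(9):

After execution: result = 6
6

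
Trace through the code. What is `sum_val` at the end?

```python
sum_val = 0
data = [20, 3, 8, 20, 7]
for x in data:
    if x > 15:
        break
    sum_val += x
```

Let's trace through this code step by step.

Initialize: sum_val = 0
Initialize: data = [20, 3, 8, 20, 7]
Entering loop: for x in data:

After execution: sum_val = 0
0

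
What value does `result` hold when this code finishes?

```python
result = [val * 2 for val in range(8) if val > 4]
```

Let's trace through this code step by step.

Initialize: result = [val * 2 for val in range(8) if val > 4]

After execution: result = [10, 12, 14]
[10, 12, 14]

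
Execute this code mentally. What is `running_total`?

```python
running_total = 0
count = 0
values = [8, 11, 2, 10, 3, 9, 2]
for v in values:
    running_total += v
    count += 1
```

Let's trace through this code step by step.

Initialize: running_total = 0
Initialize: count = 0
Initialize: values = [8, 11, 2, 10, 3, 9, 2]
Entering loop: for v in values:

After execution: running_total = 45
45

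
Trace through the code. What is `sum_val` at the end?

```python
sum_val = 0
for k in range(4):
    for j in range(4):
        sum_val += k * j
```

Let's trace through this code step by step.

Initialize: sum_val = 0
Entering loop: for k in range(4):

After execution: sum_val = 36
36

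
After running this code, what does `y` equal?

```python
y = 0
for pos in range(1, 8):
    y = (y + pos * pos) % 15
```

Let's trace through this code step by step.

Initialize: y = 0
Entering loop: for pos in range(1, 8):

After execution: y = 5
5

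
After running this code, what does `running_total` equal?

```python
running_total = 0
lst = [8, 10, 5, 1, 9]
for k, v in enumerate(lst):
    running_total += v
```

Let's trace through this code step by step.

Initialize: running_total = 0
Initialize: lst = [8, 10, 5, 1, 9]
Entering loop: for k, v in enumerate(lst):

After execution: running_total = 33
33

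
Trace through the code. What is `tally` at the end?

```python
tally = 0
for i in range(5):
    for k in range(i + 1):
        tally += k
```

Let's trace through this code step by step.

Initialize: tally = 0
Entering loop: for i in range(5):

After execution: tally = 20
20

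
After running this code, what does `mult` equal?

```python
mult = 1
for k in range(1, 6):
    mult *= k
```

Let's trace through this code step by step.

Initialize: mult = 1
Entering loop: for k in range(1, 6):

After execution: mult = 120
120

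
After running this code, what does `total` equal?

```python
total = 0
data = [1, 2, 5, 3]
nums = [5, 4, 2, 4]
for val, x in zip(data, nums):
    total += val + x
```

Let's trace through this code step by step.

Initialize: total = 0
Initialize: data = [1, 2, 5, 3]
Initialize: nums = [5, 4, 2, 4]
Entering loop: for val, x in zip(data, nums):

After execution: total = 26
26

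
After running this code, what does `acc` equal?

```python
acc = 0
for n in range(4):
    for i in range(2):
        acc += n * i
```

Let's trace through this code step by step.

Initialize: acc = 0
Entering loop: for n in range(4):

After execution: acc = 6
6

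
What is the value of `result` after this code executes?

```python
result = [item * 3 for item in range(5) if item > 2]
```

Let's trace through this code step by step.

Initialize: result = [item * 3 for item in range(5) if item > 2]

After execution: result = [9, 12]
[9, 12]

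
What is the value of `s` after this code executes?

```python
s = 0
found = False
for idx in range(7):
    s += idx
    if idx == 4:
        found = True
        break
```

Let's trace through this code step by step.

Initialize: s = 0
Initialize: found = False
Entering loop: for idx in range(7):

After execution: s = 10
10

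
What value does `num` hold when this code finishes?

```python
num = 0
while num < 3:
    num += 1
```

Let's trace through this code step by step.

Initialize: num = 0
Entering loop: while num < 3:

After execution: num = 3
3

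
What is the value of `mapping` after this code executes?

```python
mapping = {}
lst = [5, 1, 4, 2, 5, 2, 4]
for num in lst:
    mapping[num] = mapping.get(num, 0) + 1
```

Let's trace through this code step by step.

Initialize: mapping = {}
Initialize: lst = [5, 1, 4, 2, 5, 2, 4]
Entering loop: for num in lst:

After execution: mapping = {5: 2, 1: 1, 4: 2, 2: 2}
{5: 2, 1: 1, 4: 2, 2: 2}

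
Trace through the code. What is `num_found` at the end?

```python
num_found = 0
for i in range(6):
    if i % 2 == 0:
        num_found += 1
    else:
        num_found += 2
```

Let's trace through this code step by step.

Initialize: num_found = 0
Entering loop: for i in range(6):

After execution: num_found = 9
9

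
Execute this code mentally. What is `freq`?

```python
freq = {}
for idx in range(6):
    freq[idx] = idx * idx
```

Let's trace through this code step by step.

Initialize: freq = {}
Entering loop: for idx in range(6):

After execution: freq = {0: 0, 1: 1, 2: 4, 3: 9, 4: 16, 5: 25}
{0: 0, 1: 1, 2: 4, 3: 9, 4: 16, 5: 25}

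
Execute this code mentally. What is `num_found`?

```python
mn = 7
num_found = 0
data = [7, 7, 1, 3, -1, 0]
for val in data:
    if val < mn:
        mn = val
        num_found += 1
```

Let's trace through this code step by step.

Initialize: mn = 7
Initialize: num_found = 0
Initialize: data = [7, 7, 1, 3, -1, 0]
Entering loop: for val in data:

After execution: num_found = 2
2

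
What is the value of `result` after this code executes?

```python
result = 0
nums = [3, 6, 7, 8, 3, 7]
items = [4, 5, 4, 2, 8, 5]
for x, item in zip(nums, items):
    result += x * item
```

Let's trace through this code step by step.

Initialize: result = 0
Initialize: nums = [3, 6, 7, 8, 3, 7]
Initialize: items = [4, 5, 4, 2, 8, 5]
Entering loop: for x, item in zip(nums, items):

After execution: result = 145
145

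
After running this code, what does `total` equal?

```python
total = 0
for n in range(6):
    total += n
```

Let's trace through this code step by step.

Initialize: total = 0
Entering loop: for n in range(6):

After execution: total = 15
15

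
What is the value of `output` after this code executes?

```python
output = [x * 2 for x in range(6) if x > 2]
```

Let's trace through this code step by step.

Initialize: output = [x * 2 for x in range(6) if x > 2]

After execution: output = [6, 8, 10]
[6, 8, 10]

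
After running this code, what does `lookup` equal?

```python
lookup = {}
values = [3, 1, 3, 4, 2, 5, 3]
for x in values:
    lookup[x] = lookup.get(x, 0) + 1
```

Let's trace through this code step by step.

Initialize: lookup = {}
Initialize: values = [3, 1, 3, 4, 2, 5, 3]
Entering loop: for x in values:

After execution: lookup = {3: 3, 1: 1, 4: 1, 2: 1, 5: 1}
{3: 3, 1: 1, 4: 1, 2: 1, 5: 1}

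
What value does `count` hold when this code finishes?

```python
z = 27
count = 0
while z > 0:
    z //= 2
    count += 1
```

Let's trace through this code step by step.

Initialize: z = 27
Initialize: count = 0
Entering loop: while z > 0:

After execution: count = 5
5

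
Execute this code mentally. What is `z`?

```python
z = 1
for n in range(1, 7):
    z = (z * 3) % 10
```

Let's trace through this code step by step.

Initialize: z = 1
Entering loop: for n in range(1, 7):

After execution: z = 9
9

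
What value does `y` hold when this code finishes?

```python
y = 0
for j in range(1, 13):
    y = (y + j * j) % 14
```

Let's trace through this code step by step.

Initialize: y = 0
Entering loop: for j in range(1, 13):

After execution: y = 6
6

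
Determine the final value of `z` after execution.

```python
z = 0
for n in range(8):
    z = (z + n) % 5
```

Let's trace through this code step by step.

Initialize: z = 0
Entering loop: for n in range(8):

After execution: z = 3
3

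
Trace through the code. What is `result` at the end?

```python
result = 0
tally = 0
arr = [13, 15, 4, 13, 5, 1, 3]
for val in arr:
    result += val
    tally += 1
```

Let's trace through this code step by step.

Initialize: result = 0
Initialize: tally = 0
Initialize: arr = [13, 15, 4, 13, 5, 1, 3]
Entering loop: for val in arr:

After execution: result = 54
54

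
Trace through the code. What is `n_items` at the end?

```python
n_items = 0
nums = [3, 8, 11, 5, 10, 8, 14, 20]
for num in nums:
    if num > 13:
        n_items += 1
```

Let's trace through this code step by step.

Initialize: n_items = 0
Initialize: nums = [3, 8, 11, 5, 10, 8, 14, 20]
Entering loop: for num in nums:

After execution: n_items = 2
2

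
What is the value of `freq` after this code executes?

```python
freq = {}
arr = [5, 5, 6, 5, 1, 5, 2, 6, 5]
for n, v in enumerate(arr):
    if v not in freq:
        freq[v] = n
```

Let's trace through this code step by step.

Initialize: freq = {}
Initialize: arr = [5, 5, 6, 5, 1, 5, 2, 6, 5]
Entering loop: for n, v in enumerate(arr):

After execution: freq = {5: 0, 6: 2, 1: 4, 2: 6}
{5: 0, 6: 2, 1: 4, 2: 6}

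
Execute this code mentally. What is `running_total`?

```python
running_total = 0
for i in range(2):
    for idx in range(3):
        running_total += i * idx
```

Let's trace through this code step by step.

Initialize: running_total = 0
Entering loop: for i in range(2):

After execution: running_total = 3
3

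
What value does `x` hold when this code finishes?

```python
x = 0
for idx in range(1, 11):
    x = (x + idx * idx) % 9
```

Let's trace through this code step by step.

Initialize: x = 0
Entering loop: for idx in range(1, 11):

After execution: x = 7
7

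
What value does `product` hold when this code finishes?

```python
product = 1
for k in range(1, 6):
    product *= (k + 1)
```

Let's trace through this code step by step.

Initialize: product = 1
Entering loop: for k in range(1, 6):

After execution: product = 720
720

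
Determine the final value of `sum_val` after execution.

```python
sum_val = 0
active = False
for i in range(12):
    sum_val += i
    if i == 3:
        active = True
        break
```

Let's trace through this code step by step.

Initialize: sum_val = 0
Initialize: active = False
Entering loop: for i in range(12):

After execution: sum_val = 6
6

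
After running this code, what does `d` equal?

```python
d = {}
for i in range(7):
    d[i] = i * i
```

Let's trace through this code step by step.

Initialize: d = {}
Entering loop: for i in range(7):

After execution: d = {0: 0, 1: 1, 2: 4, 3: 9, 4: 16, 5: 25, 6: 36}
{0: 0, 1: 1, 2: 4, 3: 9, 4: 16, 5: 25, 6: 36}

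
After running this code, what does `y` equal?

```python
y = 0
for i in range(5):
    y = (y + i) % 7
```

Let's trace through this code step by step.

Initialize: y = 0
Entering loop: for i in range(5):

After execution: y = 3
3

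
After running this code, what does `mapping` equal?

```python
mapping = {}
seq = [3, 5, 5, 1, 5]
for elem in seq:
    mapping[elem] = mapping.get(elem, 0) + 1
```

Let's trace through this code step by step.

Initialize: mapping = {}
Initialize: seq = [3, 5, 5, 1, 5]
Entering loop: for elem in seq:

After execution: mapping = {3: 1, 5: 3, 1: 1}
{3: 1, 5: 3, 1: 1}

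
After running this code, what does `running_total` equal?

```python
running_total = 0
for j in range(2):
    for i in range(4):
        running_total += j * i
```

Let's trace through this code step by step.

Initialize: running_total = 0
Entering loop: for j in range(2):

After execution: running_total = 6
6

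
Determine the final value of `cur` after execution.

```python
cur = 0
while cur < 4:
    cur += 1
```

Let's trace through this code step by step.

Initialize: cur = 0
Entering loop: while cur < 4:

After execution: cur = 4
4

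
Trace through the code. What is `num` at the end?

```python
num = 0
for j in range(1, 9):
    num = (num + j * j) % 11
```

Let's trace through this code step by step.

Initialize: num = 0
Entering loop: for j in range(1, 9):

After execution: num = 6
6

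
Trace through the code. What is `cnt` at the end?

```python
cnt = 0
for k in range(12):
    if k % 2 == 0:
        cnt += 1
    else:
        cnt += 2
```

Let's trace through this code step by step.

Initialize: cnt = 0
Entering loop: for k in range(12):

After execution: cnt = 18
18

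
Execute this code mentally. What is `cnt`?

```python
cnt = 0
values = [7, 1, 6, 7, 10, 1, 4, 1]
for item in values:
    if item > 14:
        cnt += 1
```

Let's trace through this code step by step.

Initialize: cnt = 0
Initialize: values = [7, 1, 6, 7, 10, 1, 4, 1]
Entering loop: for item in values:

After execution: cnt = 0
0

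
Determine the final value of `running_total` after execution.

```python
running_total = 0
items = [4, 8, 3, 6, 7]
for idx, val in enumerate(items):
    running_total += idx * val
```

Let's trace through this code step by step.

Initialize: running_total = 0
Initialize: items = [4, 8, 3, 6, 7]
Entering loop: for idx, val in enumerate(items):

After execution: running_total = 60
60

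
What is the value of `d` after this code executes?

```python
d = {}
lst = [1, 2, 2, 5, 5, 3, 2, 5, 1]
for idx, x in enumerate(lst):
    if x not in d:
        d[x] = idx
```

Let's trace through this code step by step.

Initialize: d = {}
Initialize: lst = [1, 2, 2, 5, 5, 3, 2, 5, 1]
Entering loop: for idx, x in enumerate(lst):

After execution: d = {1: 0, 2: 1, 5: 3, 3: 5}
{1: 0, 2: 1, 5: 3, 3: 5}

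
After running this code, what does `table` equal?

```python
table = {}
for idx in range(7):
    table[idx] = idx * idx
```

Let's trace through this code step by step.

Initialize: table = {}
Entering loop: for idx in range(7):

After execution: table = {0: 0, 1: 1, 2: 4, 3: 9, 4: 16, 5: 25, 6: 36}
{0: 0, 1: 1, 2: 4, 3: 9, 4: 16, 5: 25, 6: 36}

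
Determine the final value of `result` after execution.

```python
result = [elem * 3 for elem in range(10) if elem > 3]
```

Let's trace through this code step by step.

Initialize: result = [elem * 3 for elem in range(10) if elem > 3]

After execution: result = [12, 15, 18, 21, 24, 27]
[12, 15, 18, 21, 24, 27]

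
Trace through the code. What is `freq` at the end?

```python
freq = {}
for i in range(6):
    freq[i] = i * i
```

Let's trace through this code step by step.

Initialize: freq = {}
Entering loop: for i in range(6):

After execution: freq = {0: 0, 1: 1, 2: 4, 3: 9, 4: 16, 5: 25}
{0: 0, 1: 1, 2: 4, 3: 9, 4: 16, 5: 25}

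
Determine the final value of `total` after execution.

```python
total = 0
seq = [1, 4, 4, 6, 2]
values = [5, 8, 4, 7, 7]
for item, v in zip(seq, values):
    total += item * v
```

Let's trace through this code step by step.

Initialize: total = 0
Initialize: seq = [1, 4, 4, 6, 2]
Initialize: values = [5, 8, 4, 7, 7]
Entering loop: for item, v in zip(seq, values):

After execution: total = 109
109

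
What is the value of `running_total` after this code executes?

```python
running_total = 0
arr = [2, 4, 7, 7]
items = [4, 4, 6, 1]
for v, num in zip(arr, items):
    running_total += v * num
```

Let's trace through this code step by step.

Initialize: running_total = 0
Initialize: arr = [2, 4, 7, 7]
Initialize: items = [4, 4, 6, 1]
Entering loop: for v, num in zip(arr, items):

After execution: running_total = 73
73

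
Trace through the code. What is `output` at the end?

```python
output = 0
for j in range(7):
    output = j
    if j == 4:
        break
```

Let's trace through this code step by step.

Initialize: output = 0
Entering loop: for j in range(7):

After execution: output = 4
4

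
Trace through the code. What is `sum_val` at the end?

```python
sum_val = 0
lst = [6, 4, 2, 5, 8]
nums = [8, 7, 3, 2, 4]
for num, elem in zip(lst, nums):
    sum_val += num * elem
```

Let's trace through this code step by step.

Initialize: sum_val = 0
Initialize: lst = [6, 4, 2, 5, 8]
Initialize: nums = [8, 7, 3, 2, 4]
Entering loop: for num, elem in zip(lst, nums):

After execution: sum_val = 124
124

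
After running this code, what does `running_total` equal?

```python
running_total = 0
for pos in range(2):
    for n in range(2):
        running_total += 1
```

Let's trace through this code step by step.

Initialize: running_total = 0
Entering loop: for pos in range(2):

After execution: running_total = 4
4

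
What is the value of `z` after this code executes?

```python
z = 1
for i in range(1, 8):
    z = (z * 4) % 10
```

Let's trace through this code step by step.

Initialize: z = 1
Entering loop: for i in range(1, 8):

After execution: z = 4
4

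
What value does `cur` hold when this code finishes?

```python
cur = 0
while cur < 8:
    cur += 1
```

Let's trace through this code step by step.

Initialize: cur = 0
Entering loop: while cur < 8:

After execution: cur = 8
8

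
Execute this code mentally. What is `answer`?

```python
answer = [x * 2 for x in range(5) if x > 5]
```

Let's trace through this code step by step.

Initialize: answer = [x * 2 for x in range(5) if x > 5]

After execution: answer = []
[]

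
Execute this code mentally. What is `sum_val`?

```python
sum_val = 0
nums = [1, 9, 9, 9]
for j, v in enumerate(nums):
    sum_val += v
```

Let's trace through this code step by step.

Initialize: sum_val = 0
Initialize: nums = [1, 9, 9, 9]
Entering loop: for j, v in enumerate(nums):

After execution: sum_val = 28
28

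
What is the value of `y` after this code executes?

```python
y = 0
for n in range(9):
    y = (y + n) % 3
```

Let's trace through this code step by step.

Initialize: y = 0
Entering loop: for n in range(9):

After execution: y = 0
0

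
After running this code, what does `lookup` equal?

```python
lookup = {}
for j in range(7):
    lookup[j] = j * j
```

Let's trace through this code step by step.

Initialize: lookup = {}
Entering loop: for j in range(7):

After execution: lookup = {0: 0, 1: 1, 2: 4, 3: 9, 4: 16, 5: 25, 6: 36}
{0: 0, 1: 1, 2: 4, 3: 9, 4: 16, 5: 25, 6: 36}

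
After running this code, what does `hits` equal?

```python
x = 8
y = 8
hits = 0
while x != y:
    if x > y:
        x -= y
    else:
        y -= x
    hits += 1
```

Let's trace through this code step by step.

Initialize: x = 8
Initialize: y = 8
Initialize: hits = 0
Entering loop: while x != y:

After execution: hits = 0
0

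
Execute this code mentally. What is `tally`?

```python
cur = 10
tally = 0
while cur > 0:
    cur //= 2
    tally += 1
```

Let's trace through this code step by step.

Initialize: cur = 10
Initialize: tally = 0
Entering loop: while cur > 0:

After execution: tally = 4
4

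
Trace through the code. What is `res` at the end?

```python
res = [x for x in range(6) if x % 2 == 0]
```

Let's trace through this code step by step.

Initialize: res = [x for x in range(6) if x % 2 == 0]

After execution: res = [0, 2, 4]
[0, 2, 4]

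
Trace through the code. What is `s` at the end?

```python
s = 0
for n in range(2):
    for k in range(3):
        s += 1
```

Let's trace through this code step by step.

Initialize: s = 0
Entering loop: for n in range(2):

After execution: s = 6
6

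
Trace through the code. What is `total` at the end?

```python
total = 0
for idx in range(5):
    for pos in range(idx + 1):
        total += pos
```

Let's trace through this code step by step.

Initialize: total = 0
Entering loop: for idx in range(5):

After execution: total = 20
20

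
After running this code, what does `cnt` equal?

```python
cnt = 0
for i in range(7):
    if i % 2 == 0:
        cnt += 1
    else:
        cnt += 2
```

Let's trace through this code step by step.

Initialize: cnt = 0
Entering loop: for i in range(7):

After execution: cnt = 10
10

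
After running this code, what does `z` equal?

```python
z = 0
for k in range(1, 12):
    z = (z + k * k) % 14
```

Let's trace through this code step by step.

Initialize: z = 0
Entering loop: for k in range(1, 12):

After execution: z = 2
2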